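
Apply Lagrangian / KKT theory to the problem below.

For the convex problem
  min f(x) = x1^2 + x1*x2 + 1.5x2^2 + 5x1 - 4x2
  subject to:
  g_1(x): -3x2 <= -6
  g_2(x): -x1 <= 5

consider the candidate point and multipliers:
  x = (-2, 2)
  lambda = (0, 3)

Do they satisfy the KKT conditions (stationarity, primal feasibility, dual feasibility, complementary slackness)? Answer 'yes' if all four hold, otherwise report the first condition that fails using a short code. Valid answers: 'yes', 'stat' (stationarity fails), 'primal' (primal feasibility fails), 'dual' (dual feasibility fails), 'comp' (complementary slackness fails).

Gradient of f: grad f(x) = Q x + c = (3, 0)
Constraint values g_i(x) = a_i^T x - b_i:
  g_1((-2, 2)) = 0
  g_2((-2, 2)) = -3
Stationarity residual: grad f(x) + sum_i lambda_i a_i = (0, 0)
  -> stationarity OK
Primal feasibility (all g_i <= 0): OK
Dual feasibility (all lambda_i >= 0): OK
Complementary slackness (lambda_i * g_i(x) = 0 for all i): FAILS

Verdict: the first failing condition is complementary_slackness -> comp.

comp


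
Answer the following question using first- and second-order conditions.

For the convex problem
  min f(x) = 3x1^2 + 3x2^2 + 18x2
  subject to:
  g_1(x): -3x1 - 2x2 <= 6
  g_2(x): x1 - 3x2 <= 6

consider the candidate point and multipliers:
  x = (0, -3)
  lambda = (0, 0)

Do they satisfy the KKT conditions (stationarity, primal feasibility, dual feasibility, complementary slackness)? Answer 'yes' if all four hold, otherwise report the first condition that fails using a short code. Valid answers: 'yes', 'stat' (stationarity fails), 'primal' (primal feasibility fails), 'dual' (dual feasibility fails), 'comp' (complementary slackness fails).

Gradient of f: grad f(x) = Q x + c = (0, 0)
Constraint values g_i(x) = a_i^T x - b_i:
  g_1((0, -3)) = 0
  g_2((0, -3)) = 3
Stationarity residual: grad f(x) + sum_i lambda_i a_i = (0, 0)
  -> stationarity OK
Primal feasibility (all g_i <= 0): FAILS
Dual feasibility (all lambda_i >= 0): OK
Complementary slackness (lambda_i * g_i(x) = 0 for all i): OK

Verdict: the first failing condition is primal_feasibility -> primal.

primal


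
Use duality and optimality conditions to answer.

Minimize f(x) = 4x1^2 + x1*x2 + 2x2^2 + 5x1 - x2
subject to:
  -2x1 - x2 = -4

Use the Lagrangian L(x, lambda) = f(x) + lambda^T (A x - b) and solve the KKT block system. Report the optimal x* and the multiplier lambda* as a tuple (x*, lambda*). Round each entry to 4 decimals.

Form the Lagrangian:
  L(x, lambda) = (1/2) x^T Q x + c^T x + lambda^T (A x - b)
Stationarity (grad_x L = 0): Q x + c + A^T lambda = 0.
Primal feasibility: A x = b.

This gives the KKT block system:
  [ Q   A^T ] [ x     ]   [-c ]
  [ A    0  ] [ lambda ] = [ b ]

Solving the linear system:
  x*      = (1.05, 1.9)
  lambda* = (7.65)
  f(x*)   = 16.975

x* = (1.05, 1.9), lambda* = (7.65)


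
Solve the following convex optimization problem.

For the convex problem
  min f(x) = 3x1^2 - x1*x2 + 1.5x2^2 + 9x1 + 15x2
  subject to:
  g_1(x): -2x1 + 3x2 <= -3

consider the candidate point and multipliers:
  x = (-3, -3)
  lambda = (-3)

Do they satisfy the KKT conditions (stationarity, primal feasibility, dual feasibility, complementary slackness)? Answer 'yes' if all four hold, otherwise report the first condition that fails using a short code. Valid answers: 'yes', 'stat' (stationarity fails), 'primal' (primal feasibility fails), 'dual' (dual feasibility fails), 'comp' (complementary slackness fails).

Gradient of f: grad f(x) = Q x + c = (-6, 9)
Constraint values g_i(x) = a_i^T x - b_i:
  g_1((-3, -3)) = 0
Stationarity residual: grad f(x) + sum_i lambda_i a_i = (0, 0)
  -> stationarity OK
Primal feasibility (all g_i <= 0): OK
Dual feasibility (all lambda_i >= 0): FAILS
Complementary slackness (lambda_i * g_i(x) = 0 for all i): OK

Verdict: the first failing condition is dual_feasibility -> dual.

dual


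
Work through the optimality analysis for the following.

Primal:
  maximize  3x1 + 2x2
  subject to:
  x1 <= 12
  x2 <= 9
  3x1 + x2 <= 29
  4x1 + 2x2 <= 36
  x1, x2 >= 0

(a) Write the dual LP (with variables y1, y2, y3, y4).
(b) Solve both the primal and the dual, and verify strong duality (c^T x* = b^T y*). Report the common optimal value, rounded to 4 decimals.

The standard primal-dual pair for 'max c^T x s.t. A x <= b, x >= 0' is:
  Dual:  min b^T y  s.t.  A^T y >= c,  y >= 0.

So the dual LP is:
  minimize  12y1 + 9y2 + 29y3 + 36y4
  subject to:
    y1 + 3y3 + 4y4 >= 3
    y2 + y3 + 2y4 >= 2
    y1, y2, y3, y4 >= 0

Solving the primal: x* = (4.5, 9).
  primal value c^T x* = 31.5.
Solving the dual: y* = (0, 0.5, 0, 0.75).
  dual value b^T y* = 31.5.
Strong duality: c^T x* = b^T y*. Confirmed.

31.5


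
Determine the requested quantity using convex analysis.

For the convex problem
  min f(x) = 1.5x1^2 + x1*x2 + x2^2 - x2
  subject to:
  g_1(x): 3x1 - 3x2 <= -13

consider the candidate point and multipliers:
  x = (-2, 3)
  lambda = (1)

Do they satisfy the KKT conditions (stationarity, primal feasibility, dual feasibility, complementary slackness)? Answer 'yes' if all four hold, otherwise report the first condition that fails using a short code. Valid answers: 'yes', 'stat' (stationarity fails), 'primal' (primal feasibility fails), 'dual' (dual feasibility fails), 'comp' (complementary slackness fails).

Gradient of f: grad f(x) = Q x + c = (-3, 3)
Constraint values g_i(x) = a_i^T x - b_i:
  g_1((-2, 3)) = -2
Stationarity residual: grad f(x) + sum_i lambda_i a_i = (0, 0)
  -> stationarity OK
Primal feasibility (all g_i <= 0): OK
Dual feasibility (all lambda_i >= 0): OK
Complementary slackness (lambda_i * g_i(x) = 0 for all i): FAILS

Verdict: the first failing condition is complementary_slackness -> comp.

comp


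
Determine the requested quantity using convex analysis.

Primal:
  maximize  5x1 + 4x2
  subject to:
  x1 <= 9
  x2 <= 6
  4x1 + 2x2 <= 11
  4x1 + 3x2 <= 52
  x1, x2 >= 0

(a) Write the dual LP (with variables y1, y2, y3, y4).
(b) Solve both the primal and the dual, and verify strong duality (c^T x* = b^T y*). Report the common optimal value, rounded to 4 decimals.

The standard primal-dual pair for 'max c^T x s.t. A x <= b, x >= 0' is:
  Dual:  min b^T y  s.t.  A^T y >= c,  y >= 0.

So the dual LP is:
  minimize  9y1 + 6y2 + 11y3 + 52y4
  subject to:
    y1 + 4y3 + 4y4 >= 5
    y2 + 2y3 + 3y4 >= 4
    y1, y2, y3, y4 >= 0

Solving the primal: x* = (0, 5.5).
  primal value c^T x* = 22.
Solving the dual: y* = (0, 0, 2, 0).
  dual value b^T y* = 22.
Strong duality: c^T x* = b^T y*. Confirmed.

22


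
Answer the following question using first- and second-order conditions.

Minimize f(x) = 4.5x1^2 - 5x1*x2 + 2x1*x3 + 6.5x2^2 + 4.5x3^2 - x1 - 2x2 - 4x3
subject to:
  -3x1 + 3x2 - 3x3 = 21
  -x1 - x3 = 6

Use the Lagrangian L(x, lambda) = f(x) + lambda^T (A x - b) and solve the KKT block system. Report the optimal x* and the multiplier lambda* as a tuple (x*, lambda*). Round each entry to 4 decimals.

Form the Lagrangian:
  L(x, lambda) = (1/2) x^T Q x + c^T x + lambda^T (A x - b)
Stationarity (grad_x L = 0): Q x + c + A^T lambda = 0.
Primal feasibility: A x = b.

This gives the KKT block system:
  [ Q   A^T ] [ x     ]   [-c ]
  [ A    0  ] [ lambda ] = [ b ]

Solving the linear system:
  x*      = (-2.8571, 1, -3.1429)
  lambda* = (-8.4286, -12.7143)
  f(x*)   = 133.3571

x* = (-2.8571, 1, -3.1429), lambda* = (-8.4286, -12.7143)


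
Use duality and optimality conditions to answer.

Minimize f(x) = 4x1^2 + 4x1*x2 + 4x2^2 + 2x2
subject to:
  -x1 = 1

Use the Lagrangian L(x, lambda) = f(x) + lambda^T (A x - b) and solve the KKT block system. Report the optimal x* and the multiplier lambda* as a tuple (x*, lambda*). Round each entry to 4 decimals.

Form the Lagrangian:
  L(x, lambda) = (1/2) x^T Q x + c^T x + lambda^T (A x - b)
Stationarity (grad_x L = 0): Q x + c + A^T lambda = 0.
Primal feasibility: A x = b.

This gives the KKT block system:
  [ Q   A^T ] [ x     ]   [-c ]
  [ A    0  ] [ lambda ] = [ b ]

Solving the linear system:
  x*      = (-1, 0.25)
  lambda* = (-7)
  f(x*)   = 3.75

x* = (-1, 0.25), lambda* = (-7)


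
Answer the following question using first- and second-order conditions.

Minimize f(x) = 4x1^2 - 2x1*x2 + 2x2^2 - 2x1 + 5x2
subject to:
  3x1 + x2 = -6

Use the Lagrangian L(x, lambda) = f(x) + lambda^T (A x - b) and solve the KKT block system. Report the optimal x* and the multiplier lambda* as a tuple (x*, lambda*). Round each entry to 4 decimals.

Form the Lagrangian:
  L(x, lambda) = (1/2) x^T Q x + c^T x + lambda^T (A x - b)
Stationarity (grad_x L = 0): Q x + c + A^T lambda = 0.
Primal feasibility: A x = b.

This gives the KKT block system:
  [ Q   A^T ] [ x     ]   [-c ]
  [ A    0  ] [ lambda ] = [ b ]

Solving the linear system:
  x*      = (-1.1964, -2.4107)
  lambda* = (2.25)
  f(x*)   = 1.9196

x* = (-1.1964, -2.4107), lambda* = (2.25)


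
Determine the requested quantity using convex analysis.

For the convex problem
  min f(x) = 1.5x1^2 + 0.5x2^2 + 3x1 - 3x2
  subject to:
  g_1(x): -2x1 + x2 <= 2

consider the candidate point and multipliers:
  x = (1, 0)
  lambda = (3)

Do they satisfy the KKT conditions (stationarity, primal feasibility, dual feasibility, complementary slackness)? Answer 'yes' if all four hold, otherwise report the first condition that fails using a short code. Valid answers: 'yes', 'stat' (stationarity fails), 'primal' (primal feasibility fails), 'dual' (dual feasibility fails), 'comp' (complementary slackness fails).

Gradient of f: grad f(x) = Q x + c = (6, -3)
Constraint values g_i(x) = a_i^T x - b_i:
  g_1((1, 0)) = -4
Stationarity residual: grad f(x) + sum_i lambda_i a_i = (0, 0)
  -> stationarity OK
Primal feasibility (all g_i <= 0): OK
Dual feasibility (all lambda_i >= 0): OK
Complementary slackness (lambda_i * g_i(x) = 0 for all i): FAILS

Verdict: the first failing condition is complementary_slackness -> comp.

comp


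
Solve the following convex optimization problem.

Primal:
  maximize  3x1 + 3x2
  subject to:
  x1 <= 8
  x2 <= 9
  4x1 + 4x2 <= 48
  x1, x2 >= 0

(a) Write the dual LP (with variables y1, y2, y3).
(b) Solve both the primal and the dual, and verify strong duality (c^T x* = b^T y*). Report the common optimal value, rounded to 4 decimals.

The standard primal-dual pair for 'max c^T x s.t. A x <= b, x >= 0' is:
  Dual:  min b^T y  s.t.  A^T y >= c,  y >= 0.

So the dual LP is:
  minimize  8y1 + 9y2 + 48y3
  subject to:
    y1 + 4y3 >= 3
    y2 + 4y3 >= 3
    y1, y2, y3 >= 0

Solving the primal: x* = (3, 9).
  primal value c^T x* = 36.
Solving the dual: y* = (0, 0, 0.75).
  dual value b^T y* = 36.
Strong duality: c^T x* = b^T y*. Confirmed.

36


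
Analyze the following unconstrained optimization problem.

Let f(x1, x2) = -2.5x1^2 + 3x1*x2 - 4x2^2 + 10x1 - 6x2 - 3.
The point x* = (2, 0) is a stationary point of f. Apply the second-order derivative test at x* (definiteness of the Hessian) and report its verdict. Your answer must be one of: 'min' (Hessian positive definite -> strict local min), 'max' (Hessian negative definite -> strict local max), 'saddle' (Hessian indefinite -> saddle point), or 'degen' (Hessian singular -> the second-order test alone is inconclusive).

Compute the Hessian H = grad^2 f:
  H = [[-5, 3], [3, -8]]
Verify stationarity: grad f(x*) = H x* + g = (0, 0).
Eigenvalues of H: -9.8541, -3.1459.
Both eigenvalues < 0, so H is negative definite -> x* is a strict local max.

max


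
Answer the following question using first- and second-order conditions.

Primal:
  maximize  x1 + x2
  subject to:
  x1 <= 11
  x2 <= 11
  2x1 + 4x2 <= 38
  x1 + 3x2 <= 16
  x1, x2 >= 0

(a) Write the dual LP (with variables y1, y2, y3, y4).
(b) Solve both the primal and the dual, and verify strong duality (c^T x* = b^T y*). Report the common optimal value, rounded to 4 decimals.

The standard primal-dual pair for 'max c^T x s.t. A x <= b, x >= 0' is:
  Dual:  min b^T y  s.t.  A^T y >= c,  y >= 0.

So the dual LP is:
  minimize  11y1 + 11y2 + 38y3 + 16y4
  subject to:
    y1 + 2y3 + y4 >= 1
    y2 + 4y3 + 3y4 >= 1
    y1, y2, y3, y4 >= 0

Solving the primal: x* = (11, 1.6667).
  primal value c^T x* = 12.6667.
Solving the dual: y* = (0.6667, 0, 0, 0.3333).
  dual value b^T y* = 12.6667.
Strong duality: c^T x* = b^T y*. Confirmed.

12.6667


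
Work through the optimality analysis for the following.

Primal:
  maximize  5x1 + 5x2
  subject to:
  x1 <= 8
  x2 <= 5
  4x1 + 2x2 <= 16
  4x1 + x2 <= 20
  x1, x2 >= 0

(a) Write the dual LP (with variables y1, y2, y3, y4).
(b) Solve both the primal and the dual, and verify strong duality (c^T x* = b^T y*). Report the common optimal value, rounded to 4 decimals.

The standard primal-dual pair for 'max c^T x s.t. A x <= b, x >= 0' is:
  Dual:  min b^T y  s.t.  A^T y >= c,  y >= 0.

So the dual LP is:
  minimize  8y1 + 5y2 + 16y3 + 20y4
  subject to:
    y1 + 4y3 + 4y4 >= 5
    y2 + 2y3 + y4 >= 5
    y1, y2, y3, y4 >= 0

Solving the primal: x* = (1.5, 5).
  primal value c^T x* = 32.5.
Solving the dual: y* = (0, 2.5, 1.25, 0).
  dual value b^T y* = 32.5.
Strong duality: c^T x* = b^T y*. Confirmed.

32.5


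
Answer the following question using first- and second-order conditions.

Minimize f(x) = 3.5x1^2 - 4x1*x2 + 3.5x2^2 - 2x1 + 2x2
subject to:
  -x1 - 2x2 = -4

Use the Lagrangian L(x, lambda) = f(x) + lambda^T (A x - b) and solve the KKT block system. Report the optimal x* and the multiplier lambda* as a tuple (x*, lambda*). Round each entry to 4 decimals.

Form the Lagrangian:
  L(x, lambda) = (1/2) x^T Q x + c^T x + lambda^T (A x - b)
Stationarity (grad_x L = 0): Q x + c + A^T lambda = 0.
Primal feasibility: A x = b.

This gives the KKT block system:
  [ Q   A^T ] [ x     ]   [-c ]
  [ A    0  ] [ lambda ] = [ b ]

Solving the linear system:
  x*      = (1.4118, 1.2941)
  lambda* = (2.7059)
  f(x*)   = 5.2941

x* = (1.4118, 1.2941), lambda* = (2.7059)


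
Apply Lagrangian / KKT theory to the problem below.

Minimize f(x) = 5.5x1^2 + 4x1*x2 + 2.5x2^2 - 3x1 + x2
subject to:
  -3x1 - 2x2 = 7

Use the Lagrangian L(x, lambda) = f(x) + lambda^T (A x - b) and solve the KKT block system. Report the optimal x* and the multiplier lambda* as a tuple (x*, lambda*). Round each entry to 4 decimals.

Form the Lagrangian:
  L(x, lambda) = (1/2) x^T Q x + c^T x + lambda^T (A x - b)
Stationarity (grad_x L = 0): Q x + c + A^T lambda = 0.
Primal feasibility: A x = b.

This gives the KKT block system:
  [ Q   A^T ] [ x     ]   [-c ]
  [ A    0  ] [ lambda ] = [ b ]

Solving the linear system:
  x*      = (-0.7561, -2.3659)
  lambda* = (-6.9268)
  f(x*)   = 24.1951

x* = (-0.7561, -2.3659), lambda* = (-6.9268)


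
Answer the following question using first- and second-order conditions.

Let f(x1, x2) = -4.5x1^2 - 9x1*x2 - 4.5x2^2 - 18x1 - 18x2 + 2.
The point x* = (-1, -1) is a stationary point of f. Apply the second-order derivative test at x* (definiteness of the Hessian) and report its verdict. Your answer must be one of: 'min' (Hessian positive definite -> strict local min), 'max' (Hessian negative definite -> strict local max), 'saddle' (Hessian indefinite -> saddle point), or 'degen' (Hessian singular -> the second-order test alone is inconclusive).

Compute the Hessian H = grad^2 f:
  H = [[-9, -9], [-9, -9]]
Verify stationarity: grad f(x*) = H x* + g = (0, 0).
Eigenvalues of H: -18, 0.
H has a zero eigenvalue (singular; negative semidefinite but not definite), so H is neither positive definite, negative definite, nor indefinite. The second-order test alone is inconclusive -> degen.
(Indeed, f is constant along the null direction of H through x*, so x* is not a strict local extremum.)

degen


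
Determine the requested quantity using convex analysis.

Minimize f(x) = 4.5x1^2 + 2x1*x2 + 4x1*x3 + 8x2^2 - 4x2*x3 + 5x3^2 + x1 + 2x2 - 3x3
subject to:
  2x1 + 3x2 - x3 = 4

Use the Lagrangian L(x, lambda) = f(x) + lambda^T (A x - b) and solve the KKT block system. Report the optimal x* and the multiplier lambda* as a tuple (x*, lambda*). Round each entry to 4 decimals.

Form the Lagrangian:
  L(x, lambda) = (1/2) x^T Q x + c^T x + lambda^T (A x - b)
Stationarity (grad_x L = 0): Q x + c + A^T lambda = 0.
Primal feasibility: A x = b.

This gives the KKT block system:
  [ Q   A^T ] [ x     ]   [-c ]
  [ A    0  ] [ lambda ] = [ b ]

Solving the linear system:
  x*      = (0.9815, 0.5637, -0.346)
  lambda* = (-4.7885)
  f(x*)   = 11.1504

x* = (0.9815, 0.5637, -0.346), lambda* = (-4.7885)


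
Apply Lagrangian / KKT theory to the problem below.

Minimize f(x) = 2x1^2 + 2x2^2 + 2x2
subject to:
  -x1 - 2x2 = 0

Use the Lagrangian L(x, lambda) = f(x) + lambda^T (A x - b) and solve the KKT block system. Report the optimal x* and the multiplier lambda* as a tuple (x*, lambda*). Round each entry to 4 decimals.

Form the Lagrangian:
  L(x, lambda) = (1/2) x^T Q x + c^T x + lambda^T (A x - b)
Stationarity (grad_x L = 0): Q x + c + A^T lambda = 0.
Primal feasibility: A x = b.

This gives the KKT block system:
  [ Q   A^T ] [ x     ]   [-c ]
  [ A    0  ] [ lambda ] = [ b ]

Solving the linear system:
  x*      = (0.2, -0.1)
  lambda* = (0.8)
  f(x*)   = -0.1

x* = (0.2, -0.1), lambda* = (0.8)


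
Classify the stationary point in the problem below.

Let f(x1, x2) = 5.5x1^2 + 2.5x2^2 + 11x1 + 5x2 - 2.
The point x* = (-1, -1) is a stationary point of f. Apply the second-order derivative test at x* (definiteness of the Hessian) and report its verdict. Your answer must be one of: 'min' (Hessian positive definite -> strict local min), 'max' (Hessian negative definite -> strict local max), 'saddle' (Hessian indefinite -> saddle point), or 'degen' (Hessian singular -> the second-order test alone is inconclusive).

Compute the Hessian H = grad^2 f:
  H = [[11, 0], [0, 5]]
Verify stationarity: grad f(x*) = H x* + g = (0, 0).
Eigenvalues of H: 5, 11.
Both eigenvalues > 0, so H is positive definite -> x* is a strict local min.

min


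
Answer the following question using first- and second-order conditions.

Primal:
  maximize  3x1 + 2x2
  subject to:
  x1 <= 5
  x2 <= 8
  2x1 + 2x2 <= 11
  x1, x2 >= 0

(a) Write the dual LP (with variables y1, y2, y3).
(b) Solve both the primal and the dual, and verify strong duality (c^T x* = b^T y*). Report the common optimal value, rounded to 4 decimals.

The standard primal-dual pair for 'max c^T x s.t. A x <= b, x >= 0' is:
  Dual:  min b^T y  s.t.  A^T y >= c,  y >= 0.

So the dual LP is:
  minimize  5y1 + 8y2 + 11y3
  subject to:
    y1 + 2y3 >= 3
    y2 + 2y3 >= 2
    y1, y2, y3 >= 0

Solving the primal: x* = (5, 0.5).
  primal value c^T x* = 16.
Solving the dual: y* = (1, 0, 1).
  dual value b^T y* = 16.
Strong duality: c^T x* = b^T y*. Confirmed.

16


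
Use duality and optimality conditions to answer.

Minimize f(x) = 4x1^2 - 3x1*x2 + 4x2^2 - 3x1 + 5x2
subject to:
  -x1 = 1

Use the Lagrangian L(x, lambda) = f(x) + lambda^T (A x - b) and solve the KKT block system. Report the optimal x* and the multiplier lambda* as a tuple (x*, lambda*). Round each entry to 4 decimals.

Form the Lagrangian:
  L(x, lambda) = (1/2) x^T Q x + c^T x + lambda^T (A x - b)
Stationarity (grad_x L = 0): Q x + c + A^T lambda = 0.
Primal feasibility: A x = b.

This gives the KKT block system:
  [ Q   A^T ] [ x     ]   [-c ]
  [ A    0  ] [ lambda ] = [ b ]

Solving the linear system:
  x*      = (-1, -1)
  lambda* = (-8)
  f(x*)   = 3

x* = (-1, -1), lambda* = (-8)


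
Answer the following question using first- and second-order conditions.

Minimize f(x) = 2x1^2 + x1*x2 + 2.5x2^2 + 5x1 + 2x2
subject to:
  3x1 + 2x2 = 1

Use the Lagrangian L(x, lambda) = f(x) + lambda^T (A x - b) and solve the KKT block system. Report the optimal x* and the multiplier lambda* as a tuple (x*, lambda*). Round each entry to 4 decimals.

Form the Lagrangian:
  L(x, lambda) = (1/2) x^T Q x + c^T x + lambda^T (A x - b)
Stationarity (grad_x L = 0): Q x + c + A^T lambda = 0.
Primal feasibility: A x = b.

This gives the KKT block system:
  [ Q   A^T ] [ x     ]   [-c ]
  [ A    0  ] [ lambda ] = [ b ]

Solving the linear system:
  x*      = (0.102, 0.3469)
  lambda* = (-1.9184)
  f(x*)   = 1.5612

x* = (0.102, 0.3469), lambda* = (-1.9184)


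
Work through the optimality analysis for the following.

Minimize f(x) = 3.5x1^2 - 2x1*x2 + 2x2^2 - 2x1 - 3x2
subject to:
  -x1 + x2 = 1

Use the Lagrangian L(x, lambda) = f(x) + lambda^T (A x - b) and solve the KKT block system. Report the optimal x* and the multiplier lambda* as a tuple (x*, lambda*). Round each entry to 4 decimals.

Form the Lagrangian:
  L(x, lambda) = (1/2) x^T Q x + c^T x + lambda^T (A x - b)
Stationarity (grad_x L = 0): Q x + c + A^T lambda = 0.
Primal feasibility: A x = b.

This gives the KKT block system:
  [ Q   A^T ] [ x     ]   [-c ]
  [ A    0  ] [ lambda ] = [ b ]

Solving the linear system:
  x*      = (0.4286, 1.4286)
  lambda* = (-1.8571)
  f(x*)   = -1.6429

x* = (0.4286, 1.4286), lambda* = (-1.8571)


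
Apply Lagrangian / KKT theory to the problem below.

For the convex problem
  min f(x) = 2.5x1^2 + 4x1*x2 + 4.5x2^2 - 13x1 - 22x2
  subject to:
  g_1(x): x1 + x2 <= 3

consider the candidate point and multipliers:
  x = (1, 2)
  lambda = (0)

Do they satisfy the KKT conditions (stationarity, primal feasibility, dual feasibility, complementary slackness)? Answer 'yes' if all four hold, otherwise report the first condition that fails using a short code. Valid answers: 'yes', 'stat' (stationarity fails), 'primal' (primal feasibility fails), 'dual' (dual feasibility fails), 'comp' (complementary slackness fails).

Gradient of f: grad f(x) = Q x + c = (0, 0)
Constraint values g_i(x) = a_i^T x - b_i:
  g_1((1, 2)) = 0
Stationarity residual: grad f(x) + sum_i lambda_i a_i = (0, 0)
  -> stationarity OK
Primal feasibility (all g_i <= 0): OK
Dual feasibility (all lambda_i >= 0): OK
Complementary slackness (lambda_i * g_i(x) = 0 for all i): OK

Verdict: yes, KKT holds.

yes


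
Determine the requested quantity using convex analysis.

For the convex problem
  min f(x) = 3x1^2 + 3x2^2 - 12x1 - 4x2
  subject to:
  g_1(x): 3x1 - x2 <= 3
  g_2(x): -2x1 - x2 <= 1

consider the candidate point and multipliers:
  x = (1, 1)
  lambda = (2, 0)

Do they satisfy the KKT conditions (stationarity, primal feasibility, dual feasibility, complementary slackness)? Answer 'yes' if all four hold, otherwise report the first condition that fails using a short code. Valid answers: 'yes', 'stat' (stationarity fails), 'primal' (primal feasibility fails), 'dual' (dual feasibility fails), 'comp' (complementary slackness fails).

Gradient of f: grad f(x) = Q x + c = (-6, 2)
Constraint values g_i(x) = a_i^T x - b_i:
  g_1((1, 1)) = -1
  g_2((1, 1)) = -4
Stationarity residual: grad f(x) + sum_i lambda_i a_i = (0, 0)
  -> stationarity OK
Primal feasibility (all g_i <= 0): OK
Dual feasibility (all lambda_i >= 0): OK
Complementary slackness (lambda_i * g_i(x) = 0 for all i): FAILS

Verdict: the first failing condition is complementary_slackness -> comp.

comp


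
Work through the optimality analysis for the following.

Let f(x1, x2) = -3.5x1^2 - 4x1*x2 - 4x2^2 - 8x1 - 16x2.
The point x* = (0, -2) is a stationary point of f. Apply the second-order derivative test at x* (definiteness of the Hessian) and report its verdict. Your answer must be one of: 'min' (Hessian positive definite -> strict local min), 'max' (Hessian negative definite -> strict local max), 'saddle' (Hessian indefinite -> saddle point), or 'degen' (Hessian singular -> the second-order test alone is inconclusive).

Compute the Hessian H = grad^2 f:
  H = [[-7, -4], [-4, -8]]
Verify stationarity: grad f(x*) = H x* + g = (0, 0).
Eigenvalues of H: -11.5311, -3.4689.
Both eigenvalues < 0, so H is negative definite -> x* is a strict local max.

max


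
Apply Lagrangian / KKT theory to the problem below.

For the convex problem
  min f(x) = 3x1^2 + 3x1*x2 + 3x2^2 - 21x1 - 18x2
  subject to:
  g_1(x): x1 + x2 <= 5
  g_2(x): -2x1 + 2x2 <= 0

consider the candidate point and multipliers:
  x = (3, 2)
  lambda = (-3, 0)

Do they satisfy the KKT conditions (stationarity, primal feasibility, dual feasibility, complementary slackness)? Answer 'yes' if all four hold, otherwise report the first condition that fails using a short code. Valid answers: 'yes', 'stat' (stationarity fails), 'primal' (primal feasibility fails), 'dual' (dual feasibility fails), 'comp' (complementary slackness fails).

Gradient of f: grad f(x) = Q x + c = (3, 3)
Constraint values g_i(x) = a_i^T x - b_i:
  g_1((3, 2)) = 0
  g_2((3, 2)) = -2
Stationarity residual: grad f(x) + sum_i lambda_i a_i = (0, 0)
  -> stationarity OK
Primal feasibility (all g_i <= 0): OK
Dual feasibility (all lambda_i >= 0): FAILS
Complementary slackness (lambda_i * g_i(x) = 0 for all i): OK

Verdict: the first failing condition is dual_feasibility -> dual.

dual


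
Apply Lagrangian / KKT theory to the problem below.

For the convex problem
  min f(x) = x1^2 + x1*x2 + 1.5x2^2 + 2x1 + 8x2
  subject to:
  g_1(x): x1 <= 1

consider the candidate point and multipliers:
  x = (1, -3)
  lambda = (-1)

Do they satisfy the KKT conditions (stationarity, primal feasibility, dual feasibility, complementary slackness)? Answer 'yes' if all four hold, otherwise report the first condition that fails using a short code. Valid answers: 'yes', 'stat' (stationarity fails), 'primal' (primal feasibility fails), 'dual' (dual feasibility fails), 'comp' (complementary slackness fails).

Gradient of f: grad f(x) = Q x + c = (1, 0)
Constraint values g_i(x) = a_i^T x - b_i:
  g_1((1, -3)) = 0
Stationarity residual: grad f(x) + sum_i lambda_i a_i = (0, 0)
  -> stationarity OK
Primal feasibility (all g_i <= 0): OK
Dual feasibility (all lambda_i >= 0): FAILS
Complementary slackness (lambda_i * g_i(x) = 0 for all i): OK

Verdict: the first failing condition is dual_feasibility -> dual.

dual


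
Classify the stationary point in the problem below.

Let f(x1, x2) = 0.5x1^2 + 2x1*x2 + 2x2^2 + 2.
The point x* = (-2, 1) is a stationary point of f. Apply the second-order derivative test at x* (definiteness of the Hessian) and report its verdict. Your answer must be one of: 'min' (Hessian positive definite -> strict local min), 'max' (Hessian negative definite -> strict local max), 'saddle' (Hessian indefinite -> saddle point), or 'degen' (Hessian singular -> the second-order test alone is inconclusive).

Compute the Hessian H = grad^2 f:
  H = [[1, 2], [2, 4]]
Verify stationarity: grad f(x*) = H x* + g = (0, 0).
Eigenvalues of H: 0, 5.
H has a zero eigenvalue (singular; positive semidefinite but not definite), so H is neither positive definite, negative definite, nor indefinite. The second-order test alone is inconclusive -> degen.
(Indeed, f is constant along the null direction of H through x*, so x* is not a strict local extremum.)

degen


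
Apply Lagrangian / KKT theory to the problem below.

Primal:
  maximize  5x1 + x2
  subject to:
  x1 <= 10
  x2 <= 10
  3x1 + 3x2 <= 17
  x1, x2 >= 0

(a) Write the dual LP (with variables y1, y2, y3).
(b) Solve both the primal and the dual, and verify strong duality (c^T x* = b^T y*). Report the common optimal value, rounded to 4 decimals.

The standard primal-dual pair for 'max c^T x s.t. A x <= b, x >= 0' is:
  Dual:  min b^T y  s.t.  A^T y >= c,  y >= 0.

So the dual LP is:
  minimize  10y1 + 10y2 + 17y3
  subject to:
    y1 + 3y3 >= 5
    y2 + 3y3 >= 1
    y1, y2, y3 >= 0

Solving the primal: x* = (5.6667, 0).
  primal value c^T x* = 28.3333.
Solving the dual: y* = (0, 0, 1.6667).
  dual value b^T y* = 28.3333.
Strong duality: c^T x* = b^T y*. Confirmed.

28.3333


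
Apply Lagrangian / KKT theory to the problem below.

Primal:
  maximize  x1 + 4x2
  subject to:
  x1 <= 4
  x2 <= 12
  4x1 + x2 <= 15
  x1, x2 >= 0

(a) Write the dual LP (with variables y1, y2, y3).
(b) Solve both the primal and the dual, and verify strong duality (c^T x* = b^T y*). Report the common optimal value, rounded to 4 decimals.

The standard primal-dual pair for 'max c^T x s.t. A x <= b, x >= 0' is:
  Dual:  min b^T y  s.t.  A^T y >= c,  y >= 0.

So the dual LP is:
  minimize  4y1 + 12y2 + 15y3
  subject to:
    y1 + 4y3 >= 1
    y2 + y3 >= 4
    y1, y2, y3 >= 0

Solving the primal: x* = (0.75, 12).
  primal value c^T x* = 48.75.
Solving the dual: y* = (0, 3.75, 0.25).
  dual value b^T y* = 48.75.
Strong duality: c^T x* = b^T y*. Confirmed.

48.75


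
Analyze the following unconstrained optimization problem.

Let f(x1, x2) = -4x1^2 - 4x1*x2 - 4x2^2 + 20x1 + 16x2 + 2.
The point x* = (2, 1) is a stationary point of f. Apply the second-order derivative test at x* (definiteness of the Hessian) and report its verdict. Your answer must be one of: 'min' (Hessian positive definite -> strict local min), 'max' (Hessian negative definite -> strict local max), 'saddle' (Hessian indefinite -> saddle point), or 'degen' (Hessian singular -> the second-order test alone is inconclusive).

Compute the Hessian H = grad^2 f:
  H = [[-8, -4], [-4, -8]]
Verify stationarity: grad f(x*) = H x* + g = (0, 0).
Eigenvalues of H: -12, -4.
Both eigenvalues < 0, so H is negative definite -> x* is a strict local max.

max


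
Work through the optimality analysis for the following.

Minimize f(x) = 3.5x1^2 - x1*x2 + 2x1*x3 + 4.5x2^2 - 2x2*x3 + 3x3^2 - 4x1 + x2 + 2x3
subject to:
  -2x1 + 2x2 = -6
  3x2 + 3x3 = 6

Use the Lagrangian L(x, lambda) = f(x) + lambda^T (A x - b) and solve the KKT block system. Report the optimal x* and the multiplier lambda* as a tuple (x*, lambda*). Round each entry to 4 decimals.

Form the Lagrangian:
  L(x, lambda) = (1/2) x^T Q x + c^T x + lambda^T (A x - b)
Stationarity (grad_x L = 0): Q x + c + A^T lambda = 0.
Primal feasibility: A x = b.

This gives the KKT block system:
  [ Q   A^T ] [ x     ]   [-c ]
  [ A    0  ] [ lambda ] = [ b ]

Solving the linear system:
  x*      = (3.25, 0.25, 1.75)
  lambda* = (11, -6.1667)
  f(x*)   = 46.875

x* = (3.25, 0.25, 1.75), lambda* = (11, -6.1667)


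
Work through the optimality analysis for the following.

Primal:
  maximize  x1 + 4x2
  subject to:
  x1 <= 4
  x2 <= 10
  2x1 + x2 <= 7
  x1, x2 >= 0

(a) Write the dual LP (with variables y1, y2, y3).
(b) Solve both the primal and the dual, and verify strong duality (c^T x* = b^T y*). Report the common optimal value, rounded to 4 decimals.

The standard primal-dual pair for 'max c^T x s.t. A x <= b, x >= 0' is:
  Dual:  min b^T y  s.t.  A^T y >= c,  y >= 0.

So the dual LP is:
  minimize  4y1 + 10y2 + 7y3
  subject to:
    y1 + 2y3 >= 1
    y2 + y3 >= 4
    y1, y2, y3 >= 0

Solving the primal: x* = (0, 7).
  primal value c^T x* = 28.
Solving the dual: y* = (0, 0, 4).
  dual value b^T y* = 28.
Strong duality: c^T x* = b^T y*. Confirmed.

28


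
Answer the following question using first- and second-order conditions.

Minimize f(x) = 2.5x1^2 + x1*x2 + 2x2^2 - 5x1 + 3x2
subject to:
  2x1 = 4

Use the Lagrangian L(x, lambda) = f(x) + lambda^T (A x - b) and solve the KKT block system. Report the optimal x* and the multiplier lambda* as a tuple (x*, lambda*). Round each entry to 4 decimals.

Form the Lagrangian:
  L(x, lambda) = (1/2) x^T Q x + c^T x + lambda^T (A x - b)
Stationarity (grad_x L = 0): Q x + c + A^T lambda = 0.
Primal feasibility: A x = b.

This gives the KKT block system:
  [ Q   A^T ] [ x     ]   [-c ]
  [ A    0  ] [ lambda ] = [ b ]

Solving the linear system:
  x*      = (2, -1.25)
  lambda* = (-1.875)
  f(x*)   = -3.125

x* = (2, -1.25), lambda* = (-1.875)


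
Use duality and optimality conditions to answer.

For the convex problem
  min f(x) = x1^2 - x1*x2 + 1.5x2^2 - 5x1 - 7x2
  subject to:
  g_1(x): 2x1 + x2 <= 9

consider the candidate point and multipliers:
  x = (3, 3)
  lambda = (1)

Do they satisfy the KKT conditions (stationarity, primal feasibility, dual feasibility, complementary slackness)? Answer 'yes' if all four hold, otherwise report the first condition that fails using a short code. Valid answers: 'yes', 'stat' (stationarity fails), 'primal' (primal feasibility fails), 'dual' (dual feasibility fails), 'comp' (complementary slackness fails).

Gradient of f: grad f(x) = Q x + c = (-2, -1)
Constraint values g_i(x) = a_i^T x - b_i:
  g_1((3, 3)) = 0
Stationarity residual: grad f(x) + sum_i lambda_i a_i = (0, 0)
  -> stationarity OK
Primal feasibility (all g_i <= 0): OK
Dual feasibility (all lambda_i >= 0): OK
Complementary slackness (lambda_i * g_i(x) = 0 for all i): OK

Verdict: yes, KKT holds.

yes


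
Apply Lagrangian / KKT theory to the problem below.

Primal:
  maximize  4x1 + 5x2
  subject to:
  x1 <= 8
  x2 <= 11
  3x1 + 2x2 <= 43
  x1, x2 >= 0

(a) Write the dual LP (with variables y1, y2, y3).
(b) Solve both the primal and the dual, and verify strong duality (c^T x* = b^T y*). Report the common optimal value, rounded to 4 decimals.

The standard primal-dual pair for 'max c^T x s.t. A x <= b, x >= 0' is:
  Dual:  min b^T y  s.t.  A^T y >= c,  y >= 0.

So the dual LP is:
  minimize  8y1 + 11y2 + 43y3
  subject to:
    y1 + 3y3 >= 4
    y2 + 2y3 >= 5
    y1, y2, y3 >= 0

Solving the primal: x* = (7, 11).
  primal value c^T x* = 83.
Solving the dual: y* = (0, 2.3333, 1.3333).
  dual value b^T y* = 83.
Strong duality: c^T x* = b^T y*. Confirmed.

83


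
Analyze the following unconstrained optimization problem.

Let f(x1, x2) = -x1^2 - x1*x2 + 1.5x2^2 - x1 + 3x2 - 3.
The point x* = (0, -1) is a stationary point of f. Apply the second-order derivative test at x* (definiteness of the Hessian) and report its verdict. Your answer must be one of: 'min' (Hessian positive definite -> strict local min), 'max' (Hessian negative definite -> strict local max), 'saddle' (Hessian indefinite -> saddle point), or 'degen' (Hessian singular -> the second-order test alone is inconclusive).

Compute the Hessian H = grad^2 f:
  H = [[-2, -1], [-1, 3]]
Verify stationarity: grad f(x*) = H x* + g = (0, 0).
Eigenvalues of H: -2.1926, 3.1926.
Eigenvalues have mixed signs, so H is indefinite -> x* is a saddle point.

saddle


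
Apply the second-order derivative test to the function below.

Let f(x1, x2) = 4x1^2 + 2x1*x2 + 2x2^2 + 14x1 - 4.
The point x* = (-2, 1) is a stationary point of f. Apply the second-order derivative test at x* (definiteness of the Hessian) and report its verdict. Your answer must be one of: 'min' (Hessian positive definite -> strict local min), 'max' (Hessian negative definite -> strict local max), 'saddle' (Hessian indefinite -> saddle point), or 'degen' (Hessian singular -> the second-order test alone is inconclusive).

Compute the Hessian H = grad^2 f:
  H = [[8, 2], [2, 4]]
Verify stationarity: grad f(x*) = H x* + g = (0, 0).
Eigenvalues of H: 3.1716, 8.8284.
Both eigenvalues > 0, so H is positive definite -> x* is a strict local min.

min


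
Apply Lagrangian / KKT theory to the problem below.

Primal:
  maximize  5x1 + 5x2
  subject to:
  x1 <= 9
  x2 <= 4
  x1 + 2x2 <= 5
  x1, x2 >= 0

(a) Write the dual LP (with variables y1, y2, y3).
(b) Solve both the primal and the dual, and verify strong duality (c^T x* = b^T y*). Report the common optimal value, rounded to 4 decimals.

The standard primal-dual pair for 'max c^T x s.t. A x <= b, x >= 0' is:
  Dual:  min b^T y  s.t.  A^T y >= c,  y >= 0.

So the dual LP is:
  minimize  9y1 + 4y2 + 5y3
  subject to:
    y1 + y3 >= 5
    y2 + 2y3 >= 5
    y1, y2, y3 >= 0

Solving the primal: x* = (5, 0).
  primal value c^T x* = 25.
Solving the dual: y* = (0, 0, 5).
  dual value b^T y* = 25.
Strong duality: c^T x* = b^T y*. Confirmed.

25


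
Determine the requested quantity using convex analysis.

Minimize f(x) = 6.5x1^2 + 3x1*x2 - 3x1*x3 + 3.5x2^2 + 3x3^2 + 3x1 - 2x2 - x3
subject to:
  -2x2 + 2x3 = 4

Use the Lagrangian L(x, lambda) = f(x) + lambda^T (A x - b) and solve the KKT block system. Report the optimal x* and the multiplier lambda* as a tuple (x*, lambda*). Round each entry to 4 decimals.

Form the Lagrangian:
  L(x, lambda) = (1/2) x^T Q x + c^T x + lambda^T (A x - b)
Stationarity (grad_x L = 0): Q x + c + A^T lambda = 0.
Primal feasibility: A x = b.

This gives the KKT block system:
  [ Q   A^T ] [ x     ]   [-c ]
  [ A    0  ] [ lambda ] = [ b ]

Solving the linear system:
  x*      = (0.2308, -0.6923, 1.3077)
  lambda* = (-3.0769)
  f(x*)   = 6.5385

x* = (0.2308, -0.6923, 1.3077), lambda* = (-3.0769)


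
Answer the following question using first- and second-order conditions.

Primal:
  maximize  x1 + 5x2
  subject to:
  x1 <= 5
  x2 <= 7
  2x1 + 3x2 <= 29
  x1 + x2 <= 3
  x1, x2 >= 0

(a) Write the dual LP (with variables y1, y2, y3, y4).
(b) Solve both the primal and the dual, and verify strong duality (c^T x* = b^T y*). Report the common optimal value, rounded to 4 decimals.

The standard primal-dual pair for 'max c^T x s.t. A x <= b, x >= 0' is:
  Dual:  min b^T y  s.t.  A^T y >= c,  y >= 0.

So the dual LP is:
  minimize  5y1 + 7y2 + 29y3 + 3y4
  subject to:
    y1 + 2y3 + y4 >= 1
    y2 + 3y3 + y4 >= 5
    y1, y2, y3, y4 >= 0

Solving the primal: x* = (0, 3).
  primal value c^T x* = 15.
Solving the dual: y* = (0, 0, 0, 5).
  dual value b^T y* = 15.
Strong duality: c^T x* = b^T y*. Confirmed.

15


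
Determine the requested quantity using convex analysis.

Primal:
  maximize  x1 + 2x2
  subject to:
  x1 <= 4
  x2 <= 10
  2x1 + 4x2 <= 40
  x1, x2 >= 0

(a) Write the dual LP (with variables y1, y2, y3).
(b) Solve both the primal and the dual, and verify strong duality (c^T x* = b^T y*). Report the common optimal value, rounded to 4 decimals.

The standard primal-dual pair for 'max c^T x s.t. A x <= b, x >= 0' is:
  Dual:  min b^T y  s.t.  A^T y >= c,  y >= 0.

So the dual LP is:
  minimize  4y1 + 10y2 + 40y3
  subject to:
    y1 + 2y3 >= 1
    y2 + 4y3 >= 2
    y1, y2, y3 >= 0

Solving the primal: x* = (0, 10).
  primal value c^T x* = 20.
Solving the dual: y* = (0, 0, 0.5).
  dual value b^T y* = 20.
Strong duality: c^T x* = b^T y*. Confirmed.

20


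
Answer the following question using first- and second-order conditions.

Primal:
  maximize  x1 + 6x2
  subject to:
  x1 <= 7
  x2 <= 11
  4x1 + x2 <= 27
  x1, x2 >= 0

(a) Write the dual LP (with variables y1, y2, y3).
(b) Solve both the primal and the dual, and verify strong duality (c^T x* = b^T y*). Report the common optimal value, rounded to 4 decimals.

The standard primal-dual pair for 'max c^T x s.t. A x <= b, x >= 0' is:
  Dual:  min b^T y  s.t.  A^T y >= c,  y >= 0.

So the dual LP is:
  minimize  7y1 + 11y2 + 27y3
  subject to:
    y1 + 4y3 >= 1
    y2 + y3 >= 6
    y1, y2, y3 >= 0

Solving the primal: x* = (4, 11).
  primal value c^T x* = 70.
Solving the dual: y* = (0, 5.75, 0.25).
  dual value b^T y* = 70.
Strong duality: c^T x* = b^T y*. Confirmed.

70


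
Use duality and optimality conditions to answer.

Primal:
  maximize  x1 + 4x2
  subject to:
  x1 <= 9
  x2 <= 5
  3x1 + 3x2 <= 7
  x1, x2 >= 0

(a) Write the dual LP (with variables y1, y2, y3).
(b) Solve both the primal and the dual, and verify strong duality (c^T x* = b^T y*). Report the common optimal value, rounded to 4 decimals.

The standard primal-dual pair for 'max c^T x s.t. A x <= b, x >= 0' is:
  Dual:  min b^T y  s.t.  A^T y >= c,  y >= 0.

So the dual LP is:
  minimize  9y1 + 5y2 + 7y3
  subject to:
    y1 + 3y3 >= 1
    y2 + 3y3 >= 4
    y1, y2, y3 >= 0

Solving the primal: x* = (0, 2.3333).
  primal value c^T x* = 9.3333.
Solving the dual: y* = (0, 0, 1.3333).
  dual value b^T y* = 9.3333.
Strong duality: c^T x* = b^T y*. Confirmed.

9.3333


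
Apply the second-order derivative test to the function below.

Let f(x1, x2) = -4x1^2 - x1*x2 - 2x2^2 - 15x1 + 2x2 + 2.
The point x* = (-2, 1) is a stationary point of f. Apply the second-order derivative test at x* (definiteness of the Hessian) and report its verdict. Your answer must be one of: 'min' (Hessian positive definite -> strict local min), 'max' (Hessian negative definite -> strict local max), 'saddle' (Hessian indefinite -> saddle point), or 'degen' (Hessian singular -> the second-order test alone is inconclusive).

Compute the Hessian H = grad^2 f:
  H = [[-8, -1], [-1, -4]]
Verify stationarity: grad f(x*) = H x* + g = (0, 0).
Eigenvalues of H: -8.2361, -3.7639.
Both eigenvalues < 0, so H is negative definite -> x* is a strict local max.

max


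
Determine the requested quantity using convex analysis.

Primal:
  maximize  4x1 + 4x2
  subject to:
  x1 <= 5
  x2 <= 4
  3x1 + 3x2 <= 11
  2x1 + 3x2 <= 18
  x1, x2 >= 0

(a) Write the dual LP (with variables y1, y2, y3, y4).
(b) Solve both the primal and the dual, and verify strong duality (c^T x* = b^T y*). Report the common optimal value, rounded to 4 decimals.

The standard primal-dual pair for 'max c^T x s.t. A x <= b, x >= 0' is:
  Dual:  min b^T y  s.t.  A^T y >= c,  y >= 0.

So the dual LP is:
  minimize  5y1 + 4y2 + 11y3 + 18y4
  subject to:
    y1 + 3y3 + 2y4 >= 4
    y2 + 3y3 + 3y4 >= 4
    y1, y2, y3, y4 >= 0

Solving the primal: x* = (3.6667, 0).
  primal value c^T x* = 14.6667.
Solving the dual: y* = (0, 0, 1.3333, 0).
  dual value b^T y* = 14.6667.
Strong duality: c^T x* = b^T y*. Confirmed.

14.6667
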